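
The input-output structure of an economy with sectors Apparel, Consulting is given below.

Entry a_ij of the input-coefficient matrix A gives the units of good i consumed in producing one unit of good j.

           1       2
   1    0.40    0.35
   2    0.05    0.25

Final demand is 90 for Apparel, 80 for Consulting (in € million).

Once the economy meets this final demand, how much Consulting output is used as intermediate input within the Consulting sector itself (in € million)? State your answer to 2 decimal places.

z_22 = 30.35

I − A =
  [   0.60    -0.35]
  [  -0.05     0.75]
det(I−A) = (0.60)(0.75) − (-0.35)(-0.05) = 0.4325
adj(I−A) = [[0.75, 0.35], [0.05, 0.60]]
(I − A)⁻¹ = adj(I−A) / det(I−A) ≈
  [   1.7341     0.8092]
  [   0.1156     1.3873]
First solve x = (I − A)⁻¹ d = adj(I−A)·d / det(I−A); in particular x_2 = (0.05·90 + 0.60·80) / 0.4325 = 52.50 / 0.4325 ≈ 121.3873.
Intermediate flow from 2 to 2: z_22 = a_22 · x_2 = 0.25 × 52.50 / 0.4325 = 13.125 / 0.4325 ≈ 30.35.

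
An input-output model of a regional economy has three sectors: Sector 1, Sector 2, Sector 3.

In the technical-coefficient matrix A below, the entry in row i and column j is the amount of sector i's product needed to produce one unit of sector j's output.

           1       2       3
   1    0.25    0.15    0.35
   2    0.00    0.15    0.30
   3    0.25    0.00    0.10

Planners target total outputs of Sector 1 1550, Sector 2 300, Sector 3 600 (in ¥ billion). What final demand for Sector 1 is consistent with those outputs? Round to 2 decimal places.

d_1 = 907.50

I − A =
  [   0.75    -0.15    -0.35]
  [   0.00     0.85    -0.30]
  [  -0.25     0.00     0.90]
d = (I − A) x:
  d_1 = (+0.75)·1550 + (-0.15)·300 + (-0.35)·600 = 907.50
  d_2 = (+0.00)·1550 + (+0.85)·300 + (-0.30)·600 = 75.00
  d_3 = (-0.25)·1550 + (+0.00)·300 + (+0.90)·600 = 152.50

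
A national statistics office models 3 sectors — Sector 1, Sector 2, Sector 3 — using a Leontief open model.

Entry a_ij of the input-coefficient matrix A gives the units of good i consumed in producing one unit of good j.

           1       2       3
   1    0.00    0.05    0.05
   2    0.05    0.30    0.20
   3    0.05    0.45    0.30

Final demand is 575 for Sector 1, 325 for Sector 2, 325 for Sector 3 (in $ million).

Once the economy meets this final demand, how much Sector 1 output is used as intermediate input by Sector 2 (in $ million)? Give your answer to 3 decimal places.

z_12 = 40.313

I − A =
  [   1.00    -0.05    -0.05]
  [  -0.05     0.70    -0.20]
  [  -0.05    -0.45     0.70]
Cofactors of I−A, C_ij = (−1)^(i+j)·(minor ij) (rows/columns in the sector order above):
  C_11 = (0.70)(0.70) − (-0.20)(-0.45) = 0.4000
  C_12 = −[(-0.05)(0.70) − (-0.20)(-0.05)] = 0.0450
  C_13 = (-0.05)(-0.45) − (0.70)(-0.05) = 0.0575
  C_21 = −[(-0.05)(0.70) − (-0.05)(-0.45)] = 0.0575
  C_22 = (1.00)(0.70) − (-0.05)(-0.05) = 0.6975
  C_23 = −[(1.00)(-0.45) − (-0.05)(-0.05)] = 0.4525
  C_31 = (-0.05)(-0.20) − (-0.05)(0.70) = 0.0450
  C_32 = −[(1.00)(-0.20) − (-0.05)(-0.05)] = 0.2025
  C_33 = (1.00)(0.70) − (-0.05)(-0.05) = 0.6975
det(I−A) = Σ_j (I−A)_1j·C_1j = (1.00)(0.4000) + (-0.05)(0.0450) + (-0.05)(0.0575) = 0.394875
adj(I−A) = Cᵀ =
  [ 0.4000   0.0575   0.0450]
  [ 0.0450   0.6975   0.2025]
  [ 0.0575   0.4525   0.6975]
(I − A)⁻¹ = adj(I−A) / det(I−A) ≈
  [   1.0130     0.1456     0.1140]
  [   0.1140     1.7664     0.5128]
  [   0.1456     1.1459     1.7664]
First solve x = (I − A)⁻¹ d = adj(I−A)·d / det(I−A); in particular x_2 = (0.0450·575 + 0.6975·325 + 0.2025·325) / 0.394875 = 318.375 / 0.394875 ≈ 806.26781.
Intermediate flow from 1 to 2: z_12 = a_12 · x_2 = 0.05 × 318.375 / 0.394875 = 15.91875 / 0.394875 ≈ 40.313.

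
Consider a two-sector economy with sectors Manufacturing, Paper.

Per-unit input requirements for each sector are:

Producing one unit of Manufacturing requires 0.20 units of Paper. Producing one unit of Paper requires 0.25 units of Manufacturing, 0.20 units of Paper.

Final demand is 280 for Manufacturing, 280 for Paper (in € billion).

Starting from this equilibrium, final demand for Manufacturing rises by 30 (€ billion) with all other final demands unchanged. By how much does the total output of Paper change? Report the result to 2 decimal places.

Δx_2 = 8.00

I − A =
  [   1.00    -0.25]
  [  -0.20     0.80]
det(I−A) = (1.00)(0.80) − (-0.25)(-0.20) = 0.7500
adj(I−A) = [[0.80, 0.25], [0.20, 1.00]]
(I − A)⁻¹ = adj(I−A) / det(I−A) ≈
  [   1.0667     0.3333]
  [   0.2667     1.3333]
Δx = (I − A)⁻¹ Δd with Δd having +30 in the Manufacturing component and 0 elsewhere.
So Δx_2 = L_21 · (+30), where L_21 = adj(I−A)_21 / det(I−A) = 0.20 / 0.7500.
Δx_2 = 0.20 × (+30) / 0.7500 = 6.00 / 0.7500 = 8.00.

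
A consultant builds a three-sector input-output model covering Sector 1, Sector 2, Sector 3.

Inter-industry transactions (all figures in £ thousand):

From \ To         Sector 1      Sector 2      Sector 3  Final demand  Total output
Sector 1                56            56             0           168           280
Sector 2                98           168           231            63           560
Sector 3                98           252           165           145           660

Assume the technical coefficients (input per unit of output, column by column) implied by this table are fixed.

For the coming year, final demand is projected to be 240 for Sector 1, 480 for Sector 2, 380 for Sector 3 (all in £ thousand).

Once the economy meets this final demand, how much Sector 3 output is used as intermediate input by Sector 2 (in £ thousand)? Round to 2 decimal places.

z_32 = 857.38

Technical coefficients a_ij = z_ij / X_j:
  a_11 = 56/280 = 0.20, a_21 = 98/280 = 0.35, a_31 = 98/280 = 0.35
  a_12 = 56/560 = 0.10, a_22 = 168/560 = 0.30, a_32 = 252/560 = 0.45
  a_13 = 0/660 = 0.00, a_23 = 231/660 = 0.35, a_33 = 165/660 = 0.25
I − A =
  [   0.80    -0.10     0.00]
  [  -0.35     0.70    -0.35]
  [  -0.35    -0.45     0.75]
Cofactors of I−A, C_ij = (−1)^(i+j)·(minor ij) (rows/columns in the sector order above):
  C_11 = (0.70)(0.75) − (-0.35)(-0.45) = 0.3675
  C_12 = −[(-0.35)(0.75) − (-0.35)(-0.35)] = 0.3850
  C_13 = (-0.35)(-0.45) − (0.70)(-0.35) = 0.4025
  C_21 = −[(-0.10)(0.75) − (0.00)(-0.45)] = 0.0750
  C_22 = (0.80)(0.75) − (0.00)(-0.35) = 0.6000
  C_23 = −[(0.80)(-0.45) − (-0.10)(-0.35)] = 0.3950
  C_31 = (-0.10)(-0.35) − (0.00)(0.70) = 0.0350
  C_32 = −[(0.80)(-0.35) − (0.00)(-0.35)] = 0.2800
  C_33 = (0.80)(0.70) − (-0.10)(-0.35) = 0.5250
det(I−A) = Σ_j (I−A)_1j·C_1j = (0.80)(0.3675) + (-0.10)(0.3850) + (0.00)(0.4025) = 0.2555
adj(I−A) = Cᵀ =
  [ 0.3675   0.0750   0.0350]
  [ 0.3850   0.6000   0.2800]
  [ 0.4025   0.3950   0.5250]
(I − A)⁻¹ = adj(I−A) / det(I−A) ≈
  [   1.4384     0.2935     0.1370]
  [   1.5068     2.3483     1.0959]
  [   1.5753     1.5460     2.0548]
First solve x = (I − A)⁻¹ d = adj(I−A)·d / det(I−A); in particular x_2 = (0.3850·240 + 0.6000·480 + 0.2800·380) / 0.2555 = 486.80 / 0.2555 ≈ 1905.2838.
Intermediate flow from 3 to 2: z_32 = a_32 · x_2 = 0.45 × 486.80 / 0.2555 = 219.06 / 0.2555 ≈ 857.38.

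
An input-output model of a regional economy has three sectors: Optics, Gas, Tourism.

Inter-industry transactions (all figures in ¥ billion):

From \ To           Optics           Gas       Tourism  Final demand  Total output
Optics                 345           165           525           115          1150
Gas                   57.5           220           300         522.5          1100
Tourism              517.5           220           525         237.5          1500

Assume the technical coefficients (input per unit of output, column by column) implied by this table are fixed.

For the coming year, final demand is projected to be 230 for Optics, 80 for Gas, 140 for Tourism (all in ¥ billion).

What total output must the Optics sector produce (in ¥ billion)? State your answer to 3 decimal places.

x_O = 888.771

Technical coefficients a_ij = z_ij / X_j:
  a_OO = 345/1150 = 0.30, a_GO = 57.5/1150 = 0.05, a_TO = 517.5/1150 = 0.45
  a_OG = 165/1100 = 0.15, a_GG = 220/1100 = 0.20, a_TG = 220/1100 = 0.20
  a_OT = 525/1500 = 0.35, a_GT = 300/1500 = 0.20, a_TT = 525/1500 = 0.35
I − A =
  [   0.70    -0.15    -0.35]
  [  -0.05     0.80    -0.20]
  [  -0.45    -0.20     0.65]
Cofactors of I−A, C_ij = (−1)^(i+j)·(minor ij) (rows/columns in the sector order above):
  C_11 = (0.80)(0.65) − (-0.20)(-0.20) = 0.4800
  C_12 = −[(-0.05)(0.65) − (-0.20)(-0.45)] = 0.1225
  C_13 = (-0.05)(-0.20) − (0.80)(-0.45) = 0.3700
  C_21 = −[(-0.15)(0.65) − (-0.35)(-0.20)] = 0.1675
  C_22 = (0.70)(0.65) − (-0.35)(-0.45) = 0.2975
  C_23 = −[(0.70)(-0.20) − (-0.15)(-0.45)] = 0.2075
  C_31 = (-0.15)(-0.20) − (-0.35)(0.80) = 0.3100
  C_32 = −[(0.70)(-0.20) − (-0.35)(-0.05)] = 0.1575
  C_33 = (0.70)(0.80) − (-0.15)(-0.05) = 0.5525
det(I−A) = Σ_j (I−A)_1j·C_1j = (0.70)(0.4800) + (-0.15)(0.1225) + (-0.35)(0.3700) = 0.188125
adj(I−A) = Cᵀ =
  [ 0.4800   0.1675   0.3100]
  [ 0.1225   0.2975   0.1575]
  [ 0.3700   0.2075   0.5525]
(I − A)⁻¹ = adj(I−A) / det(I−A) ≈
  [   2.5515     0.8904     1.6478]
  [   0.6512     1.5814     0.8372]
  [   1.9668     1.1030     2.9369]
x = (I − A)⁻¹ d = adj(I−A)·d / det(I−A), with det(I−A) = 0.188125:
  x_O = (0.4800·230 + 0.1675·80 + 0.3100·140) / 0.188125 = 167.20 / 0.188125 ≈ 888.771
  x_G = (0.1225·230 + 0.2975·80 + 0.1575·140) / 0.188125 = 74.025 / 0.188125 ≈ 393.488
  x_T = (0.3700·230 + 0.2075·80 + 0.5525·140) / 0.188125 = 179.05 / 0.188125 ≈ 951.761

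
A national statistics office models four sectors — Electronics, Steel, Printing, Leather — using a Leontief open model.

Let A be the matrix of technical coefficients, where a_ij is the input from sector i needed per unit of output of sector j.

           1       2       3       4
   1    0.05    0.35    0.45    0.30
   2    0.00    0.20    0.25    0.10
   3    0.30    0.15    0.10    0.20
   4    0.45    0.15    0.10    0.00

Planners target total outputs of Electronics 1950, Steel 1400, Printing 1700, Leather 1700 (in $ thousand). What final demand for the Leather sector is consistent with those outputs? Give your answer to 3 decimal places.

I − A =
  [   0.95    -0.35    -0.45    -0.30]
  [   0.00     0.80    -0.25    -0.10]
  [  -0.30    -0.15     0.90    -0.20]
  [  -0.45    -0.15    -0.10     1.00]
d = (I − A) x:
  d_1 = (+0.95)·1950 + (-0.35)·1400 + (-0.45)·1700 + (-0.30)·1700 = 87.500
  d_2 = (+0.00)·1950 + (+0.80)·1400 + (-0.25)·1700 + (-0.10)·1700 = 525.000
  d_3 = (-0.30)·1950 + (-0.15)·1400 + (+0.90)·1700 + (-0.20)·1700 = 395.000
  d_4 = (-0.45)·1950 + (-0.15)·1400 + (-0.10)·1700 + (+1.00)·1700 = 442.500

d_4 = 442.500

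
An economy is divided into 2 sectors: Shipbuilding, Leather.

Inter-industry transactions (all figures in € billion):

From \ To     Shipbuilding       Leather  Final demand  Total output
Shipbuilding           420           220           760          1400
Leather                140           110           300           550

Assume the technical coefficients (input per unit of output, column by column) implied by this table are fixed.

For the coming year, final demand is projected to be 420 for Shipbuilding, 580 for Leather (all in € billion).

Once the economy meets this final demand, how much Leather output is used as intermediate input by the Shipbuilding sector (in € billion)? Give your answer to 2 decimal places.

Technical coefficients a_ij = z_ij / X_j:
  a_SS = 420/1400 = 0.30, a_LS = 140/1400 = 0.10
  a_SL = 220/550 = 0.40, a_LL = 110/550 = 0.20
I − A =
  [   0.70    -0.40]
  [  -0.10     0.80]
det(I−A) = (0.70)(0.80) − (-0.40)(-0.10) = 0.5200
adj(I−A) = [[0.80, 0.40], [0.10, 0.70]]
(I − A)⁻¹ = adj(I−A) / det(I−A) ≈
  [   1.5385     0.7692]
  [   0.1923     1.3462]
First solve x = (I − A)⁻¹ d = adj(I−A)·d / det(I−A); in particular x_S = (0.80·420 + 0.40·580) / 0.5200 = 568.00 / 0.5200 ≈ 1092.3077.
Intermediate flow from L to S: z_LS = a_LS · x_S = 0.10 × 568.00 / 0.5200 = 56.80 / 0.5200 ≈ 109.23.

z_LS = 109.23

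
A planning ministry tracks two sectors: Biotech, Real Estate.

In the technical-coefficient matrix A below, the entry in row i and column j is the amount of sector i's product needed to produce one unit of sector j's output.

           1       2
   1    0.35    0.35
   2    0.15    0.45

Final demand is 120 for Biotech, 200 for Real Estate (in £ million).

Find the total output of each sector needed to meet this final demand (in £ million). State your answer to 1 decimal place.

I − A =
  [   0.65    -0.35]
  [  -0.15     0.55]
det(I−A) = (0.65)(0.55) − (-0.35)(-0.15) = 0.3050
adj(I−A) = [[0.55, 0.35], [0.15, 0.65]]
(I − A)⁻¹ = adj(I−A) / det(I−A) ≈
  [   1.8033     1.1475]
  [   0.4918     2.1311]
x = (I − A)⁻¹ d = adj(I−A)·d / det(I−A), with det(I−A) = 0.3050:
  x_1 = (0.55·120 + 0.35·200) / 0.3050 = 136.00 / 0.3050 ≈ 445.9
  x_2 = (0.15·120 + 0.65·200) / 0.3050 = 148.00 / 0.3050 ≈ 485.2

x_1 = 445.9, x_2 = 485.2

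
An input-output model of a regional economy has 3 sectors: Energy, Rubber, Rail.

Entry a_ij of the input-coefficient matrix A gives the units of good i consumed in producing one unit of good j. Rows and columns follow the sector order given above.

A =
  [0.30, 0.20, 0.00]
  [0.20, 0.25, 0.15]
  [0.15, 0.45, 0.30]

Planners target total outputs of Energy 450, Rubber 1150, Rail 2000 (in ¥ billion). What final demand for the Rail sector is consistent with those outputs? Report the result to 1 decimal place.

I − A =
  [   0.70    -0.20     0.00]
  [  -0.20     0.75    -0.15]
  [  -0.15    -0.45     0.70]
d = (I − A) x:
  d_1 = (+0.70)·450 + (-0.20)·1150 + (+0.00)·2000 = 85.0
  d_2 = (-0.20)·450 + (+0.75)·1150 + (-0.15)·2000 = 472.5
  d_3 = (-0.15)·450 + (-0.45)·1150 + (+0.70)·2000 = 815.0

d_3 = 815.0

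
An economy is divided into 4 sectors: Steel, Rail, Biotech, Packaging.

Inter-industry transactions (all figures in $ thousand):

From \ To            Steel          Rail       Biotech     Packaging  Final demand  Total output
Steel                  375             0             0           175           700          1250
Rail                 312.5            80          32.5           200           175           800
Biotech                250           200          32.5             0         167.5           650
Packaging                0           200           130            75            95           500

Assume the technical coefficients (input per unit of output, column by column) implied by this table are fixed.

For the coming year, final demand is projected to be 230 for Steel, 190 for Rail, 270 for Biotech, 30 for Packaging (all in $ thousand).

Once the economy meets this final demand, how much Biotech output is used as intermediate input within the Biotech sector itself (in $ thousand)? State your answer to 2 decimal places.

z_BB = 26.01

Technical coefficients a_ij = z_ij / X_j:
  a_SS = 375/1250 = 0.30, a_RS = 312.5/1250 = 0.25, a_BS = 250/1250 = 0.20, a_PS = 0/1250 = 0.00
  a_SR = 0/800 = 0.00, a_RR = 80/800 = 0.10, a_BR = 200/800 = 0.25, a_PR = 200/800 = 0.25
  a_SB = 0/650 = 0.00, a_RB = 32.5/650 = 0.05, a_BB = 32.5/650 = 0.05, a_PB = 130/650 = 0.20
  a_SP = 175/500 = 0.35, a_RP = 200/500 = 0.40, a_BP = 0/500 = 0.00, a_PP = 75/500 = 0.15
I − A =
  [   0.70     0.00     0.00    -0.35]
  [  -0.25     0.90    -0.05    -0.40]
  [  -0.20    -0.25     0.95     0.00]
  [   0.00    -0.25    -0.20     0.85]
Compute the cofactors C_ij = (−1)^(i+j)·(3×3 minor ij) of I−A; the adjugate is their transpose:
adj(I−A) = Cᵀ =
  [ 0.601125   0.100625   0.067375   0.294875]
  [ 0.226375   0.551250   0.103250   0.352625]
  [ 0.186125   0.166250   0.443625   0.154875]
  [ 0.110375   0.201250   0.134750   0.589750]
det(I−A) = Σ_j (I−A)_1j·C_1j = (0.70)(0.601125) + (0.00)(0.226375) + (0.00)(0.186125) + (-0.35)(0.110375) = 0.38215625
(I − A)⁻¹ = adj(I−A) / det(I−A) ≈
  [   1.5730     0.2633     0.1763     0.7716]
  [   0.5924     1.4425     0.2702     0.9227]
  [   0.4870     0.4350     1.1608     0.4053]
  [   0.2888     0.5266     0.3526     1.5432]
First solve x = (I − A)⁻¹ d = adj(I−A)·d / det(I−A); in particular x_B = (0.186125·230 + 0.166250·190 + 0.443625·270 + 0.154875·30) / 0.38215625 = 198.82125 / 0.38215625 ≈ 520.2617.
Intermediate flow from B to B: z_BB = a_BB · x_B = 0.05 × 198.82125 / 0.38215625 = 9.9410625 / 0.38215625 ≈ 26.01.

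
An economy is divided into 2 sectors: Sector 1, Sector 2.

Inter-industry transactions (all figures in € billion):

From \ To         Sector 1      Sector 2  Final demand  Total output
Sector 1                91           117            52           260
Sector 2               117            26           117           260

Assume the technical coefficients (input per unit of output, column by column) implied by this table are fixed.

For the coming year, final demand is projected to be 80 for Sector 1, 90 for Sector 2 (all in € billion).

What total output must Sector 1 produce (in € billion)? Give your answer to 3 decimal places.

x_1 = 294.118

Technical coefficients a_ij = z_ij / X_j:
  a_11 = 91/260 = 0.35, a_21 = 117/260 = 0.45
  a_12 = 117/260 = 0.45, a_22 = 26/260 = 0.10
I − A =
  [   0.65    -0.45]
  [  -0.45     0.90]
det(I−A) = (0.65)(0.90) − (-0.45)(-0.45) = 0.3825
adj(I−A) = [[0.90, 0.45], [0.45, 0.65]]
(I − A)⁻¹ = adj(I−A) / det(I−A) ≈
  [   2.3529     1.1765]
  [   1.1765     1.6993]
x = (I − A)⁻¹ d = adj(I−A)·d / det(I−A), with det(I−A) = 0.3825:
  x_1 = (0.90·80 + 0.45·90) / 0.3825 = 112.50 / 0.3825 ≈ 294.118
  x_2 = (0.45·80 + 0.65·90) / 0.3825 = 94.50 / 0.3825 ≈ 247.059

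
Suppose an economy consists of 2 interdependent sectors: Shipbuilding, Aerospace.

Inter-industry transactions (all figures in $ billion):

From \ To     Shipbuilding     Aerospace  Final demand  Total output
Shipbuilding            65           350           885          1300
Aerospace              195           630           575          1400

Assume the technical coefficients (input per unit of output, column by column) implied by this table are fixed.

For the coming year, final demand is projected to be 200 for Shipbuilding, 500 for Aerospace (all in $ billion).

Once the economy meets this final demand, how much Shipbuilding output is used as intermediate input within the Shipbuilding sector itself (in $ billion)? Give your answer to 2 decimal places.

z_SS = 24.23

Technical coefficients a_ij = z_ij / X_j:
  a_SS = 65/1300 = 0.05, a_AS = 195/1300 = 0.15
  a_SA = 350/1400 = 0.25, a_AA = 630/1400 = 0.45
I − A =
  [   0.95    -0.25]
  [  -0.15     0.55]
det(I−A) = (0.95)(0.55) − (-0.25)(-0.15) = 0.4850
adj(I−A) = [[0.55, 0.25], [0.15, 0.95]]
(I − A)⁻¹ = adj(I−A) / det(I−A) ≈
  [   1.1340     0.5155]
  [   0.3093     1.9588]
First solve x = (I − A)⁻¹ d = adj(I−A)·d / det(I−A); in particular x_S = (0.55·200 + 0.25·500) / 0.4850 = 235.00 / 0.4850 ≈ 484.5361.
Intermediate flow from S to S: z_SS = a_SS · x_S = 0.05 × 235.00 / 0.4850 = 11.75 / 0.4850 ≈ 24.23.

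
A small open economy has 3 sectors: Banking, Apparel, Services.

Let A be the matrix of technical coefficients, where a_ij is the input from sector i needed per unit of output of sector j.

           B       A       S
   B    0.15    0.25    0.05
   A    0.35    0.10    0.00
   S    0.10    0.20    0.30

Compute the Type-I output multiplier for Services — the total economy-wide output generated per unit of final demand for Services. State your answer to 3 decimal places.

m_S = 1.587

I − A =
  [   0.85    -0.25    -0.05]
  [  -0.35     0.90     0.00]
  [  -0.10    -0.20     0.70]
Cofactors of I−A, C_ij = (−1)^(i+j)·(minor ij) (rows/columns in the sector order above):
  C_11 = (0.90)(0.70) − (0.00)(-0.20) = 0.6300
  C_12 = −[(-0.35)(0.70) − (0.00)(-0.10)] = 0.2450
  C_13 = (-0.35)(-0.20) − (0.90)(-0.10) = 0.1600
  C_21 = −[(-0.25)(0.70) − (-0.05)(-0.20)] = 0.1850
  C_22 = (0.85)(0.70) − (-0.05)(-0.10) = 0.5900
  C_23 = −[(0.85)(-0.20) − (-0.25)(-0.10)] = 0.1950
  C_31 = (-0.25)(0.00) − (-0.05)(0.90) = 0.0450
  C_32 = −[(0.85)(0.00) − (-0.05)(-0.35)] = 0.0175
  C_33 = (0.85)(0.90) − (-0.25)(-0.35) = 0.6775
det(I−A) = Σ_j (I−A)_1j·C_1j = (0.85)(0.6300) + (-0.25)(0.2450) + (-0.05)(0.1600) = 0.46625
adj(I−A) = Cᵀ =
  [ 0.6300   0.1850   0.0450]
  [ 0.2450   0.5900   0.0175]
  [ 0.1600   0.1950   0.6775]
(I − A)⁻¹ = adj(I−A) / det(I−A) ≈
  [   1.3512     0.3968     0.0965]
  [   0.5255     1.2654     0.0375]
  [   0.3432     0.4182     1.4531]
The output multiplier for sector j is the column-j sum of the Leontief inverse (I − A)⁻¹ = adj(I−A) / det(I−A).
Column S of adj(I−A): (0.0450, 0.0175, 0.6775); det(I−A) = 0.46625.
m_S = (0.0450 + 0.0175 + 0.6775) / 0.46625 = 0.74 / 0.46625 ≈ 1.587.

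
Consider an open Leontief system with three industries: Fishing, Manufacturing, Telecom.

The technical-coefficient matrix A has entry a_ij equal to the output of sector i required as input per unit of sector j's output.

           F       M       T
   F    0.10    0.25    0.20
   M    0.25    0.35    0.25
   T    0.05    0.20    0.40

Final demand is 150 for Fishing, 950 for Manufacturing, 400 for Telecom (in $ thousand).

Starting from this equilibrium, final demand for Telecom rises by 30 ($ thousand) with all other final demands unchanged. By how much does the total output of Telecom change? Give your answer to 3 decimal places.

Δx_T = 62.983

I − A =
  [   0.90    -0.25    -0.20]
  [  -0.25     0.65    -0.25]
  [  -0.05    -0.20     0.60]
Cofactors of I−A, C_ij = (−1)^(i+j)·(minor ij) (rows/columns in the sector order above):
  C_11 = (0.65)(0.60) − (-0.25)(-0.20) = 0.3400
  C_12 = −[(-0.25)(0.60) − (-0.25)(-0.05)] = 0.1625
  C_13 = (-0.25)(-0.20) − (0.65)(-0.05) = 0.0825
  C_21 = −[(-0.25)(0.60) − (-0.20)(-0.20)] = 0.1900
  C_22 = (0.90)(0.60) − (-0.20)(-0.05) = 0.5300
  C_23 = −[(0.90)(-0.20) − (-0.25)(-0.05)] = 0.1925
  C_31 = (-0.25)(-0.25) − (-0.20)(0.65) = 0.1925
  C_32 = −[(0.90)(-0.25) − (-0.20)(-0.25)] = 0.2750
  C_33 = (0.90)(0.65) − (-0.25)(-0.25) = 0.5225
det(I−A) = Σ_j (I−A)_1j·C_1j = (0.90)(0.3400) + (-0.25)(0.1625) + (-0.20)(0.0825) = 0.248875
adj(I−A) = Cᵀ =
  [ 0.3400   0.1900   0.1925]
  [ 0.1625   0.5300   0.2750]
  [ 0.0825   0.1925   0.5225]
(I − A)⁻¹ = adj(I−A) / det(I−A) ≈
  [   1.3661     0.7634     0.7735]
  [   0.6529     2.1296     1.1050]
  [   0.3315     0.7735     2.0994]
Δx = (I − A)⁻¹ Δd with Δd having +30 in the Telecom component and 0 elsewhere.
So Δx_T = L_TT · (+30), where L_TT = adj(I−A)_TT / det(I−A) = 0.5225 / 0.248875.
Δx_T = 0.5225 × (+30) / 0.248875 = 15.675 / 0.248875 ≈ 62.983.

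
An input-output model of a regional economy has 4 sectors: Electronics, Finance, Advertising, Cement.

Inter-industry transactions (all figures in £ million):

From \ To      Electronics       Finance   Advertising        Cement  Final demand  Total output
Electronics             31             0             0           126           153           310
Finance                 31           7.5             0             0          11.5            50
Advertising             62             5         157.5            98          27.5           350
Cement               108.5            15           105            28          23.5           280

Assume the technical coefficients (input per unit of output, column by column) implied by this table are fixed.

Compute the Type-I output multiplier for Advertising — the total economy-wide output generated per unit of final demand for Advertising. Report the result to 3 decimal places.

m_3 = 4.658

Technical coefficients a_ij = z_ij / X_j:
  a_11 = 31/310 = 0.10, a_21 = 31/310 = 0.10, a_31 = 62/310 = 0.20, a_41 = 108.5/310 = 0.35
  a_12 = 0/50 = 0.00, a_22 = 7.5/50 = 0.15, a_32 = 5/50 = 0.10, a_42 = 15/50 = 0.30
  a_13 = 0/350 = 0.00, a_23 = 0/350 = 0.00, a_33 = 157.5/350 = 0.45, a_43 = 105/350 = 0.30
  a_14 = 126/280 = 0.45, a_24 = 0/280 = 0.00, a_34 = 98/280 = 0.35, a_44 = 28/280 = 0.10
I − A =
  [   0.90     0.00     0.00    -0.45]
  [  -0.10     0.85     0.00     0.00]
  [  -0.20    -0.10     0.55    -0.35]
  [  -0.35    -0.30    -0.30     0.90]
Compute the cofactors C_ij = (−1)^(i+j)·(3×3 minor ij) of I−A; the adjugate is their transpose:
adj(I−A) = Cᵀ =
  [ 0.331500   0.087750   0.114750   0.210375]
  [ 0.039000   0.237375   0.013500   0.024750]
  [ 0.276625   0.186750   0.541125   0.348750]
  [ 0.234125   0.175500   0.229500   0.420750]
det(I−A) = Σ_j (I−A)_1j·C_1j = (0.90)(0.331500) + (0.00)(0.039000) + (0.00)(0.276625) + (-0.45)(0.234125) = 0.19299375
(I − A)⁻¹ = adj(I−A) / det(I−A) ≈
  [   1.7177     0.4547     0.5946     1.0901]
  [   0.2021     1.2300     0.0700     0.1282]
  [   1.4333     0.9676     2.8038     1.8071]
  [   1.2131     0.9094     1.1892     2.1801]
The output multiplier for sector j is the column-j sum of the Leontief inverse (I − A)⁻¹ = adj(I−A) / det(I−A).
Column 3 of adj(I−A): (0.114750, 0.013500, 0.541125, 0.229500); det(I−A) = 0.19299375.
m_3 = (0.114750 + 0.013500 + 0.541125 + 0.229500) / 0.19299375 = 0.898875 / 0.19299375 ≈ 4.658.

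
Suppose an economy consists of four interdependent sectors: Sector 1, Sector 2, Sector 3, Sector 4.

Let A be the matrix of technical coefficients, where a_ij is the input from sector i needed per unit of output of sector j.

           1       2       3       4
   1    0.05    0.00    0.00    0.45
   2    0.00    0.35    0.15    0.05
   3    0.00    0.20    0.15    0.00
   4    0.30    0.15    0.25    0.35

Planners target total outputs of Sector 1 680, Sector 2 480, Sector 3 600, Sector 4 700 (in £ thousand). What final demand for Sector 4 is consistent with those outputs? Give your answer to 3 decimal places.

d_4 = 29.000

I − A =
  [   0.95     0.00     0.00    -0.45]
  [   0.00     0.65    -0.15    -0.05]
  [   0.00    -0.20     0.85     0.00]
  [  -0.30    -0.15    -0.25     0.65]
d = (I − A) x:
  d_1 = (+0.95)·680 + (+0.00)·480 + (+0.00)·600 + (-0.45)·700 = 331.000
  d_2 = (+0.00)·680 + (+0.65)·480 + (-0.15)·600 + (-0.05)·700 = 187.000
  d_3 = (+0.00)·680 + (-0.20)·480 + (+0.85)·600 + (+0.00)·700 = 414.000
  d_4 = (-0.30)·680 + (-0.15)·480 + (-0.25)·600 + (+0.65)·700 = 29.000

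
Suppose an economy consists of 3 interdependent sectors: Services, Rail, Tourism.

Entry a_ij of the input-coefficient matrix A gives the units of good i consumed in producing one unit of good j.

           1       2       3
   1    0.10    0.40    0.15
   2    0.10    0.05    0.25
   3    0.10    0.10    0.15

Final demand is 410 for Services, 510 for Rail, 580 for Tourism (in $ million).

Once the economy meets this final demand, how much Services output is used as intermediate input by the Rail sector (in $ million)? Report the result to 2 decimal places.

z_12 = 351.78

I − A =
  [   0.90    -0.40    -0.15]
  [  -0.10     0.95    -0.25]
  [  -0.10    -0.10     0.85]
Cofactors of I−A, C_ij = (−1)^(i+j)·(minor ij) (rows/columns in the sector order above):
  C_11 = (0.95)(0.85) − (-0.25)(-0.10) = 0.7825
  C_12 = −[(-0.10)(0.85) − (-0.25)(-0.10)] = 0.1100
  C_13 = (-0.10)(-0.10) − (0.95)(-0.10) = 0.1050
  C_21 = −[(-0.40)(0.85) − (-0.15)(-0.10)] = 0.3550
  C_22 = (0.90)(0.85) − (-0.15)(-0.10) = 0.7500
  C_23 = −[(0.90)(-0.10) − (-0.40)(-0.10)] = 0.1300
  C_31 = (-0.40)(-0.25) − (-0.15)(0.95) = 0.2425
  C_32 = −[(0.90)(-0.25) − (-0.15)(-0.10)] = 0.2400
  C_33 = (0.90)(0.95) − (-0.40)(-0.10) = 0.8150
det(I−A) = Σ_j (I−A)_1j·C_1j = (0.90)(0.7825) + (-0.40)(0.1100) + (-0.15)(0.1050) = 0.6445
adj(I−A) = Cᵀ =
  [ 0.7825   0.3550   0.2425]
  [ 0.1100   0.7500   0.2400]
  [ 0.1050   0.1300   0.8150]
(I − A)⁻¹ = adj(I−A) / det(I−A) ≈
  [   1.2141     0.5508     0.3763]
  [   0.1707     1.1637     0.3724]
  [   0.1629     0.2017     1.2645]
First solve x = (I − A)⁻¹ d = adj(I−A)·d / det(I−A); in particular x_2 = (0.1100·410 + 0.7500·510 + 0.2400·580) / 0.6445 = 566.80 / 0.6445 ≈ 879.4414.
Intermediate flow from 1 to 2: z_12 = a_12 · x_2 = 0.40 × 566.80 / 0.6445 = 226.72 / 0.6445 ≈ 351.78.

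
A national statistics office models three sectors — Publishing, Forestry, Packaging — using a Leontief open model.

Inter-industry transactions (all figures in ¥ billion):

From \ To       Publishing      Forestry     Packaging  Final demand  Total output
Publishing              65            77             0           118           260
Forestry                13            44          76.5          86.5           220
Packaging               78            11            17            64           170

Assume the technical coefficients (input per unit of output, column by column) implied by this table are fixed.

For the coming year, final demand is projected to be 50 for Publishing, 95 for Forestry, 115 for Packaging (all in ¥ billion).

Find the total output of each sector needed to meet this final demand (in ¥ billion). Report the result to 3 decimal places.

Technical coefficients a_ij = z_ij / X_j:
  a_11 = 65/260 = 0.25, a_21 = 13/260 = 0.05, a_31 = 78/260 = 0.30
  a_12 = 77/220 = 0.35, a_22 = 44/220 = 0.20, a_32 = 11/220 = 0.05
  a_13 = 0/170 = 0.00, a_23 = 76.5/170 = 0.45, a_33 = 17/170 = 0.10
I − A =
  [   0.75    -0.35     0.00]
  [  -0.05     0.80    -0.45]
  [  -0.30    -0.05     0.90]
Cofactors of I−A, C_ij = (−1)^(i+j)·(minor ij) (rows/columns in the sector order above):
  C_11 = (0.80)(0.90) − (-0.45)(-0.05) = 0.6975
  C_12 = −[(-0.05)(0.90) − (-0.45)(-0.30)] = 0.1800
  C_13 = (-0.05)(-0.05) − (0.80)(-0.30) = 0.2425
  C_21 = −[(-0.35)(0.90) − (0.00)(-0.05)] = 0.3150
  C_22 = (0.75)(0.90) − (0.00)(-0.30) = 0.6750
  C_23 = −[(0.75)(-0.05) − (-0.35)(-0.30)] = 0.1425
  C_31 = (-0.35)(-0.45) − (0.00)(0.80) = 0.1575
  C_32 = −[(0.75)(-0.45) − (0.00)(-0.05)] = 0.3375
  C_33 = (0.75)(0.80) − (-0.35)(-0.05) = 0.5825
det(I−A) = Σ_j (I−A)_1j·C_1j = (0.75)(0.6975) + (-0.35)(0.1800) + (0.00)(0.2425) = 0.460125
adj(I−A) = Cᵀ =
  [ 0.6975   0.3150   0.1575]
  [ 0.1800   0.6750   0.3375]
  [ 0.2425   0.1425   0.5825]
(I − A)⁻¹ = adj(I−A) / det(I−A) ≈
  [   1.5159     0.6846     0.3423]
  [   0.3912     1.4670     0.7335]
  [   0.5270     0.3097     1.2660]
x = (I − A)⁻¹ d = adj(I−A)·d / det(I−A), with det(I−A) = 0.460125:
  x_1 = (0.6975·50 + 0.3150·95 + 0.1575·115) / 0.460125 = 82.9125 / 0.460125 ≈ 180.196
  x_2 = (0.1800·50 + 0.6750·95 + 0.3375·115) / 0.460125 = 111.9375 / 0.460125 ≈ 243.276
  x_3 = (0.2425·50 + 0.1425·95 + 0.5825·115) / 0.460125 = 92.65 / 0.460125 ≈ 201.358

x_1 = 180.196, x_2 = 243.276, x_3 = 201.358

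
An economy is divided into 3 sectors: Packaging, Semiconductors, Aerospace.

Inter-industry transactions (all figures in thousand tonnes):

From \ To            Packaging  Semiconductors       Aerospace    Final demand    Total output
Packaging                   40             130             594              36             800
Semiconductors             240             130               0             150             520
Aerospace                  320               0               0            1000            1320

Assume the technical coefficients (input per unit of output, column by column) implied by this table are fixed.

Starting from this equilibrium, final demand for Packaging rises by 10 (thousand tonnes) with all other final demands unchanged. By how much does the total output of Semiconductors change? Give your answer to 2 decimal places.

Δx_S = 5.97

Technical coefficients a_ij = z_ij / X_j:
  a_PP = 40/800 = 0.05, a_SP = 240/800 = 0.30, a_AP = 320/800 = 0.40
  a_PS = 130/520 = 0.25, a_SS = 130/520 = 0.25, a_AS = 0/520 = 0.00
  a_PA = 594/1320 = 0.45, a_SA = 0/1320 = 0.00, a_AA = 0/1320 = 0.00
I − A =
  [   0.95    -0.25    -0.45]
  [  -0.30     0.75     0.00]
  [  -0.40     0.00     1.00]
Cofactors of I−A, C_ij = (−1)^(i+j)·(minor ij) (rows/columns in the sector order above):
  C_11 = (0.75)(1.00) − (0.00)(0.00) = 0.7500
  C_12 = −[(-0.30)(1.00) − (0.00)(-0.40)] = 0.3000
  C_13 = (-0.30)(0.00) − (0.75)(-0.40) = 0.3000
  C_21 = −[(-0.25)(1.00) − (-0.45)(0.00)] = 0.2500
  C_22 = (0.95)(1.00) − (-0.45)(-0.40) = 0.7700
  C_23 = −[(0.95)(0.00) − (-0.25)(-0.40)] = 0.1000
  C_31 = (-0.25)(0.00) − (-0.45)(0.75) = 0.3375
  C_32 = −[(0.95)(0.00) − (-0.45)(-0.30)] = 0.1350
  C_33 = (0.95)(0.75) − (-0.25)(-0.30) = 0.6375
det(I−A) = Σ_j (I−A)_1j·C_1j = (0.95)(0.7500) + (-0.25)(0.3000) + (-0.45)(0.3000) = 0.5025
adj(I−A) = Cᵀ =
  [ 0.7500   0.2500   0.3375]
  [ 0.3000   0.7700   0.1350]
  [ 0.3000   0.1000   0.6375]
(I − A)⁻¹ = adj(I−A) / det(I−A) ≈
  [   1.4925     0.4975     0.6716]
  [   0.5970     1.5323     0.2687]
  [   0.5970     0.1990     1.2687]
Δx = (I − A)⁻¹ Δd with Δd having +10 in the Packaging component and 0 elsewhere.
So Δx_S = L_SP · (+10), where L_SP = adj(I−A)_SP / det(I−A) = 0.3000 / 0.5025.
Δx_S = 0.3000 × (+10) / 0.5025 = 3.00 / 0.5025 ≈ 5.97.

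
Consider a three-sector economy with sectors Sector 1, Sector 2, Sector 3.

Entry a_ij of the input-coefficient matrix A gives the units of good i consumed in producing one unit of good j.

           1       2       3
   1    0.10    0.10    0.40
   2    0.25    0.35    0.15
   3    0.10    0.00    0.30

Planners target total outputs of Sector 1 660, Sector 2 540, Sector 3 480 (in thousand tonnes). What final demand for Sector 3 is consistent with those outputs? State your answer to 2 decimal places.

d_3 = 270.00

I − A =
  [   0.90    -0.10    -0.40]
  [  -0.25     0.65    -0.15]
  [  -0.10     0.00     0.70]
d = (I − A) x:
  d_1 = (+0.90)·660 + (-0.10)·540 + (-0.40)·480 = 348.00
  d_2 = (-0.25)·660 + (+0.65)·540 + (-0.15)·480 = 114.00
  d_3 = (-0.10)·660 + (+0.00)·540 + (+0.70)·480 = 270.00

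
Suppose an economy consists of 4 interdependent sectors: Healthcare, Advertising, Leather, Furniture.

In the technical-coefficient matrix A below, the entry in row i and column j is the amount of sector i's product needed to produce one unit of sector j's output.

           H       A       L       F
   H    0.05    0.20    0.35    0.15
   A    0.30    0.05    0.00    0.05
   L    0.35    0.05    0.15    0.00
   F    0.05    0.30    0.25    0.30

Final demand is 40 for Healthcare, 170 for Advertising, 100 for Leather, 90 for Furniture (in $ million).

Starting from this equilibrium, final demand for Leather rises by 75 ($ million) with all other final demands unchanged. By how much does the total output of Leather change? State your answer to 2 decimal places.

Δx_L = 111.36

I − A =
  [   0.95    -0.20    -0.35    -0.15]
  [  -0.30     0.95     0.00    -0.05]
  [  -0.35    -0.05     0.85     0.00]
  [  -0.05    -0.30    -0.25     0.70]
Compute the cofactors C_ij = (−1)^(i+j)·(3×3 minor ij) of I−A; the adjugate is their transpose:
adj(I−A) = Cᵀ =
  [ 0.551875   0.171375   0.265625   0.130500]
  [ 0.185000   0.460000   0.097500   0.072500]
  [ 0.238125   0.097625   0.554375   0.058000]
  [ 0.203750   0.244250   0.258750   0.594500]
det(I−A) = Σ_j (I−A)_1j·C_1j = (0.95)(0.551875) + (-0.20)(0.185000) + (-0.35)(0.238125) + (-0.15)(0.203750) = 0.373375
(I − A)⁻¹ = adj(I−A) / det(I−A) ≈
  [   1.4781     0.4590     0.7114     0.3495]
  [   0.4955     1.2320     0.2611     0.1942]
  [   0.6378     0.2615     1.4848     0.1553]
  [   0.5457     0.6542     0.6930     1.5922]
Δx = (I − A)⁻¹ Δd with Δd having +75 in the Leather component and 0 elsewhere.
So Δx_L = L_LL · (+75), where L_LL = adj(I−A)_LL / det(I−A) = 0.554375 / 0.373375.
Δx_L = 0.554375 × (+75) / 0.373375 = 41.578125 / 0.373375 ≈ 111.36.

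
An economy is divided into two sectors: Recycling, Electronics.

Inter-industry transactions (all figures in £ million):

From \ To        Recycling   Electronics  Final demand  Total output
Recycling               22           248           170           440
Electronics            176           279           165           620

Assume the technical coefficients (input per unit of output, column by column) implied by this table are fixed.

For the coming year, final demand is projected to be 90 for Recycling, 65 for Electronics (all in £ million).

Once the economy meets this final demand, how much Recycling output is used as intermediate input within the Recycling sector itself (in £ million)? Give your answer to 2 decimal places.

z_11 = 10.41

Technical coefficients a_ij = z_ij / X_j:
  a_11 = 22/440 = 0.05, a_21 = 176/440 = 0.40
  a_12 = 248/620 = 0.40, a_22 = 279/620 = 0.45
I − A =
  [   0.95    -0.40]
  [  -0.40     0.55]
det(I−A) = (0.95)(0.55) − (-0.40)(-0.40) = 0.3625
adj(I−A) = [[0.55, 0.40], [0.40, 0.95]]
(I − A)⁻¹ = adj(I−A) / det(I−A) ≈
  [   1.5172     1.1034]
  [   1.1034     2.6207]
First solve x = (I − A)⁻¹ d = adj(I−A)·d / det(I−A); in particular x_1 = (0.55·90 + 0.40·65) / 0.3625 = 75.50 / 0.3625 ≈ 208.2759.
Intermediate flow from 1 to 1: z_11 = a_11 · x_1 = 0.05 × 75.50 / 0.3625 = 3.775 / 0.3625 ≈ 10.41.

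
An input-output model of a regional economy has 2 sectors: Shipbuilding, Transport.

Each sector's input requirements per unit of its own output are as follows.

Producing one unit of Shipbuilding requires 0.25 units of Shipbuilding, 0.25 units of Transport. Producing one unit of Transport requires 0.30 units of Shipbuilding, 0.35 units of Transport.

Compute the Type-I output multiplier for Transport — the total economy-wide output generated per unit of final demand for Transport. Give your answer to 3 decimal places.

I − A =
  [   0.75    -0.30]
  [  -0.25     0.65]
det(I−A) = (0.75)(0.65) − (-0.30)(-0.25) = 0.4125
adj(I−A) = [[0.65, 0.30], [0.25, 0.75]]
(I − A)⁻¹ = adj(I−A) / det(I−A) ≈
  [   1.5758     0.7273]
  [   0.6061     1.8182]
The output multiplier for sector j is the column-j sum of the Leontief inverse (I − A)⁻¹ = adj(I−A) / det(I−A).
Column 2 of adj(I−A): (0.30, 0.75); det(I−A) = 0.4125.
m_2 = (0.30 + 0.75) / 0.4125 = 1.05 / 0.4125 ≈ 2.545.

m_2 = 2.545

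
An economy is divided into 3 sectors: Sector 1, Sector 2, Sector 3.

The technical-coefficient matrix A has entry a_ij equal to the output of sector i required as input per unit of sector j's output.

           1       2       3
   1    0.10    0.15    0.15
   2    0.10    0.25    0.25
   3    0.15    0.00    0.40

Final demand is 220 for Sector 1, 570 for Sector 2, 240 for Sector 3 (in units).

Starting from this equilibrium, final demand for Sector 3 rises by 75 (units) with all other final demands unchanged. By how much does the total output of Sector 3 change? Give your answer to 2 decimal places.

Δx_3 = 132.53

I − A =
  [   0.90    -0.15    -0.15]
  [  -0.10     0.75    -0.25]
  [  -0.15     0.00     0.60]
Cofactors of I−A, C_ij = (−1)^(i+j)·(minor ij) (rows/columns in the sector order above):
  C_11 = (0.75)(0.60) − (-0.25)(0.00) = 0.4500
  C_12 = −[(-0.10)(0.60) − (-0.25)(-0.15)] = 0.0975
  C_13 = (-0.10)(0.00) − (0.75)(-0.15) = 0.1125
  C_21 = −[(-0.15)(0.60) − (-0.15)(0.00)] = 0.0900
  C_22 = (0.90)(0.60) − (-0.15)(-0.15) = 0.5175
  C_23 = −[(0.90)(0.00) − (-0.15)(-0.15)] = 0.0225
  C_31 = (-0.15)(-0.25) − (-0.15)(0.75) = 0.1500
  C_32 = −[(0.90)(-0.25) − (-0.15)(-0.10)] = 0.2400
  C_33 = (0.90)(0.75) − (-0.15)(-0.10) = 0.6600
det(I−A) = Σ_j (I−A)_1j·C_1j = (0.90)(0.4500) + (-0.15)(0.0975) + (-0.15)(0.1125) = 0.3735
adj(I−A) = Cᵀ =
  [ 0.4500   0.0900   0.1500]
  [ 0.0975   0.5175   0.2400]
  [ 0.1125   0.0225   0.6600]
(I − A)⁻¹ = adj(I−A) / det(I−A) ≈
  [   1.2048     0.2410     0.4016]
  [   0.2610     1.3855     0.6426]
  [   0.3012     0.0602     1.7671]
Δx = (I − A)⁻¹ Δd with Δd having +75 in the Sector 3 component and 0 elsewhere.
So Δx_3 = L_33 · (+75), where L_33 = adj(I−A)_33 / det(I−A) = 0.6600 / 0.3735.
Δx_3 = 0.6600 × (+75) / 0.3735 = 49.50 / 0.3735 ≈ 132.53.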